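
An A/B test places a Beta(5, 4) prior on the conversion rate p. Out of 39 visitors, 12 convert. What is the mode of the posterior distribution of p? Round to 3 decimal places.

Posterior: Beta(5+12, 4+27) = Beta(17, 31).
Mode = (17−1)/(17+31−2) = 16/46 = 0.348.
Mean = 17/(17+31) = 17/48 = 0.354.
This is the posterior mode — the MAP estimate.

0.348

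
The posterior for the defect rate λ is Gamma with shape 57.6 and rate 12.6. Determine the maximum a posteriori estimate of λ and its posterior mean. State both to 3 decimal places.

Mode = (α−1)/β = 56.6/12.6 = 4.492.
Mean = α/β = 57.6/12.6 = 4.571.
Mean > mode: the posterior has a right tail.

λ_MAP = 4.492, E[λ|data] = 4.571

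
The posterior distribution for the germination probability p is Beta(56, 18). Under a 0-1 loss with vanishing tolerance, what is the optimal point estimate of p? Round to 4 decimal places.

Mode = (56−1)/(56+18−2) = 55/72 = 0.7639.
Mean = 56/(56+18) = 56/74 = 0.7568.
This is the posterior mode — the MAP estimate.

0.7639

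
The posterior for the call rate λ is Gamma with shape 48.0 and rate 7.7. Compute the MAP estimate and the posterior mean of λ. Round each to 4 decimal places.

Mode = (α−1)/β = 47.0/7.7 = 6.1039.
Mean = α/β = 48.0/7.7 = 6.2338.

MAP estimate = 6.1039, posterior mean = 6.2338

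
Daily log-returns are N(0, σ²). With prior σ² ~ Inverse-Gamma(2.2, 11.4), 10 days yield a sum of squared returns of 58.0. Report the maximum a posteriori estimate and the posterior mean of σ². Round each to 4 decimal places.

MAP: 4.9268. Posterior mean: 6.5161.

Posterior: Inverse-Gamma(shape = 2.2+10/2 = 7.2, scale = 11.4+58.0/2 = 40.4).
Mode = β/(α+1) = 40.4/8.2 = 4.9268.
Mean = β/(α−1) = 40.4/6.2 = 6.5161.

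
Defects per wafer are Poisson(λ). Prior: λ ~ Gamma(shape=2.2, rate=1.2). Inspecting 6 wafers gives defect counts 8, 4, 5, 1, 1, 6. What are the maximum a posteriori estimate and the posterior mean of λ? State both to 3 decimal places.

MAP = 3.639; posterior mean = 3.778

Σ counts = 25. Posterior: Gamma(shape = 2.2+25 = 27.2, rate = 1.2+6 = 7.2).
Mode = (α−1)/β = 26.2/7.2 = 3.639.
Mean = α/β = 27.2/7.2 = 3.778.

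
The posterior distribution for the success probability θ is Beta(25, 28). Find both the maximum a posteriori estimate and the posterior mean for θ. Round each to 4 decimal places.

Mode = (25−1)/(25+28−2) = 24/51 = 0.4706.
Mean = 25/(25+28) = 25/53 = 0.4717.
The posterior is right-skewed, so the mean exceeds the mode.

MAP: 0.4706. Posterior mean: 0.4717.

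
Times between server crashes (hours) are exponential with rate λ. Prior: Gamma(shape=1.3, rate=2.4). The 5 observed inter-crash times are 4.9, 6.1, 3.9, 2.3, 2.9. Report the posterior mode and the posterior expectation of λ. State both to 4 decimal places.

MAP: 0.2356. Posterior mean: 0.2800.

Σ times = 20.1. Posterior: Gamma(shape = 1.3+5 = 6.3, rate = 2.4+20.1 = 22.5).
Mode = (α−1)/β = 5.3/22.5 = 0.2356.
Mean = α/β = 6.3/22.5 = 0.2800.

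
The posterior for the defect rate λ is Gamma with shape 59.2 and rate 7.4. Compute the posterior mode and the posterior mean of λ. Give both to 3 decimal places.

Mode = (α−1)/β = 58.2/7.4 = 7.865.
Mean = α/β = 59.2/7.4 = 8.000.
Mean > mode: the posterior has a right tail.

MAP = 7.865; posterior mean = 8.000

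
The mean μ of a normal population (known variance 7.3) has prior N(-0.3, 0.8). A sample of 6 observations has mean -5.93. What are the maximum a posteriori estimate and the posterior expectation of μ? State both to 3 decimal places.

maximum a posteriori estimate = -2.533, posterior expectation = -2.533

Posterior for μ is Normal. Precision-weighted mean: (1/0.8·-0.3 + 6/7.3·-5.93) / (1/0.8 + 6/7.3) = -2.533.
A Normal posterior is symmetric, so mode = mean.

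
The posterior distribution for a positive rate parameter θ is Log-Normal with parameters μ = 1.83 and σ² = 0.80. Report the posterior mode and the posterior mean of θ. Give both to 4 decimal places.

MAP = 2.8011; posterior mean = 9.2999

Mode = exp(μ − σ²) = exp(1.03) = 2.8011.
Mean = exp(μ + σ²/2) = exp(2.230) = 9.2999.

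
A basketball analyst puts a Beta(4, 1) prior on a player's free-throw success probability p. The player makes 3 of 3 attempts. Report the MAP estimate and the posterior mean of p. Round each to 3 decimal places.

MAP estimate = 1.000, posterior mean = 0.875

Posterior: Beta(4+3, 1+0) = Beta(7, 1).
Since β = 1 ≤ 1 and α > 1, the Beta density is monotone increasing on [0,1]; the mode is at 1.
Mean = 7/(7+1) = 0.875.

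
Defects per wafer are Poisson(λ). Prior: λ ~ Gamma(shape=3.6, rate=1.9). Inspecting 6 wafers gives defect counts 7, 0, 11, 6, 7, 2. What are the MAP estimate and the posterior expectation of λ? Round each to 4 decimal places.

MAP: 4.5063. Posterior mean: 4.6329.

Σ counts = 33. Posterior: Gamma(shape = 3.6+33 = 36.6, rate = 1.9+6 = 7.9).
Mode = (α−1)/β = 35.6/7.9 = 4.5063.
Mean = α/β = 36.6/7.9 = 4.6329.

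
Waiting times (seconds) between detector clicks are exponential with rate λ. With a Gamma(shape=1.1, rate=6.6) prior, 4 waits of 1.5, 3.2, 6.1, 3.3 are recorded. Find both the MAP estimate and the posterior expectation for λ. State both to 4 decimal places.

MAP: 0.1981. Posterior mean: 0.2464.

Σ times = 14.1. Posterior: Gamma(shape = 1.1+4 = 5.1, rate = 6.6+14.1 = 20.7).
Mode = (α−1)/β = 4.1/20.7 = 0.1981.
Mean = α/β = 5.1/20.7 = 0.2464.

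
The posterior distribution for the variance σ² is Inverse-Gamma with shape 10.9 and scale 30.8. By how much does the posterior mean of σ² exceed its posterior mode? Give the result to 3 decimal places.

Mode = β/(α+1) = 30.8/11.9 = 2.588.
Mean = β/(α−1) = 30.8/9.9 = 3.111.
Difference = 3.111 − 2.588 = 0.523.
The posterior is right-skewed, so the mean exceeds the mode.

0.523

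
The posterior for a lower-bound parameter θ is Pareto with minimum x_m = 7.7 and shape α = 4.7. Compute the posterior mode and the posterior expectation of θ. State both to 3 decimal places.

The Pareto density is strictly decreasing on [x_m, ∞), so the mode is x_m = 7.700.
Mean = α·x_m/(α−1) = 4.7·7.7/3.7 = 9.781.

MAP = 7.700, posterior mean = 9.781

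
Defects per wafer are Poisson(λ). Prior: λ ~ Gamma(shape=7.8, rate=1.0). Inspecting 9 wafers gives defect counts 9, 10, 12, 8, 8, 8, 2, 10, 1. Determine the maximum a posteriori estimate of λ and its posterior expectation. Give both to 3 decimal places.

Σ counts = 68. Posterior: Gamma(shape = 7.8+68 = 75.8, rate = 1.0+9 = 10.0).
Mode = (α−1)/β = 74.8/10.0 = 7.480.
Mean = α/β = 75.8/10.0 = 7.580.
The posterior is right-skewed, so the mean exceeds the mode.

MAP = 7.480, posterior mean = 7.580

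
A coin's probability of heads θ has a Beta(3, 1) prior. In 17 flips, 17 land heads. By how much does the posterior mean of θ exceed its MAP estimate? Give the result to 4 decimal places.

-0.0476

Posterior: Beta(3+17, 1+0) = Beta(20, 1).
Since β = 1 ≤ 1 and α > 1, the Beta density is monotone increasing on [0,1]; the mode is at 1.
Mean = 20/(20+1) = 0.9524.
Difference = 0.9524 − 1.0000 = -0.0476.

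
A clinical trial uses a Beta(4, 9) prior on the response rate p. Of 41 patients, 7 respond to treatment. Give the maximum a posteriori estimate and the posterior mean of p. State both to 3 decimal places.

MAP: 0.192. Posterior mean: 0.204.

Posterior: Beta(4+7, 9+34) = Beta(11, 43).
Mode = (11−1)/(11+43−2) = 10/52 = 0.192.
Mean = 11/(11+43) = 11/54 = 0.204.
Right-skewed posterior ⇒ mode < mean.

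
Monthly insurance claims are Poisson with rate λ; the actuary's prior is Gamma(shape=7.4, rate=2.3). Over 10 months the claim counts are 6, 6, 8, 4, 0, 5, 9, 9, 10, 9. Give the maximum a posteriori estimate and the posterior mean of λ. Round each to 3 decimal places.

maximum a posteriori estimate = 5.886, posterior mean = 5.967

Σ counts = 66. Posterior: Gamma(shape = 7.4+66 = 73.4, rate = 2.3+10 = 12.3).
Mode = (α−1)/β = 72.4/12.3 = 5.886.
Mean = α/β = 73.4/12.3 = 5.967.
Mean > mode: the posterior has a right tail.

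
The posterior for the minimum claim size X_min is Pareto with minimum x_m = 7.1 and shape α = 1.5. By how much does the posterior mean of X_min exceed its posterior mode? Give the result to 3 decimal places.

The Pareto density is strictly decreasing on [x_m, ∞), so the mode is x_m = 7.100.
Mean = α·x_m/(α−1) = 1.5·7.1/0.5 = 21.300.
Difference = 21.300 − 7.100 = 14.200.

14.200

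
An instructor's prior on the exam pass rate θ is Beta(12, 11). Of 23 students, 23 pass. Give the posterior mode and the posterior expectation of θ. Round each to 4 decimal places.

MAP: 0.7727. Posterior mean: 0.7609.

Posterior: Beta(12+23, 11+0) = Beta(35, 11).
Mode = (35−1)/(35+11−2) = 34/44 = 0.7727.
Mean = 35/(35+11) = 35/46 = 0.7609.
Mode > mean: the posterior has a left tail.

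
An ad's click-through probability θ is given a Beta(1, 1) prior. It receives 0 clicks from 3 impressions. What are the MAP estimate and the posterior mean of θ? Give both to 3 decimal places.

MAP = 0.000, posterior mean = 0.200

Posterior: Beta(1+0, 1+3) = Beta(1, 4).
Since α = 1 ≤ 1 and β > 1, the Beta density is monotone decreasing on [0,1]; the mode is at 0.
Mean = 1/(1+4) = 0.200.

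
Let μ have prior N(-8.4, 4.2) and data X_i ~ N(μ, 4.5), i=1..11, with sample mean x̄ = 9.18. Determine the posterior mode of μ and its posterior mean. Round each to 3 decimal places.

Posterior for μ is Normal. Precision-weighted mean: (1/4.2·-8.4 + 11/4.5·9.18) / (1/4.2 + 11/4.5) = 7.620.
A Normal posterior is symmetric, so mode = mean.

MAP = 7.620; posterior mean = 7.620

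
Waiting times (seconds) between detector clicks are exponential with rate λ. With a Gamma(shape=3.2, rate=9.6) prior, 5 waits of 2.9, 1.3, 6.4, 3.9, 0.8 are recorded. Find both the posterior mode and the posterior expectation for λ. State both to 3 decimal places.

MAP = 0.289, posterior mean = 0.329

Σ times = 15.3. Posterior: Gamma(shape = 3.2+5 = 8.2, rate = 9.6+15.3 = 24.9).
Mode = (α−1)/β = 7.2/24.9 = 0.289.
Mean = α/β = 8.2/24.9 = 0.329.
Mean > mode: the posterior has a right tail.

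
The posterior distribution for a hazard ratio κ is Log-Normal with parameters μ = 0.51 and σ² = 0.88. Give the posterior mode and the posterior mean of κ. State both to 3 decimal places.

Mode = exp(μ − σ²) = exp(-0.37) = 0.691.
Mean = exp(μ + σ²/2) = exp(0.950) = 2.586.
The posterior is right-skewed, so the mean exceeds the mode.

κ_MAP = 0.691, E[κ|data] = 2.586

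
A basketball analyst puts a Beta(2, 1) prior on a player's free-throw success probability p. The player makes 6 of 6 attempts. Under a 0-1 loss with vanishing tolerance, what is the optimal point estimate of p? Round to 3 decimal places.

1.000

Posterior: Beta(2+6, 1+0) = Beta(8, 1).
Since β = 1 ≤ 1 and α > 1, the Beta density is monotone increasing on [0,1]; the mode is at 1.
Mean = 8/(8+1) = 0.889.
This is the posterior mode — the MAP estimate.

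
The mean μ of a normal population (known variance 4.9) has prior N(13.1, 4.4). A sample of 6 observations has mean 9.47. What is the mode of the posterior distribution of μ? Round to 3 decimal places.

Posterior for μ is Normal. Precision-weighted mean: (1/4.4·13.1 + 6/4.9·9.47) / (1/4.4 + 6/4.9) = 10.038.
A Normal posterior is symmetric, so mode = mean.
This is the posterior mode — the MAP estimate.

10.038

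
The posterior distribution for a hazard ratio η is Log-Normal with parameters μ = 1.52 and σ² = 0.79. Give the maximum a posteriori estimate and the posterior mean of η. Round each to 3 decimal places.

MAP = 2.075, posterior mean = 6.787

Mode = exp(μ − σ²) = exp(0.73) = 2.075.
Mean = exp(μ + σ²/2) = exp(1.915) = 6.787.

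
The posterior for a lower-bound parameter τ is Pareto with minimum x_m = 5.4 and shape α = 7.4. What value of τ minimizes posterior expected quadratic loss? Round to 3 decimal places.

6.244

The Pareto density is strictly decreasing on [x_m, ∞), so the mode is x_m = 5.400.
Mean = α·x_m/(α−1) = 7.4·5.4/6.4 = 6.244.
Quadratic loss ⇒ the optimal estimator is the posterior mean.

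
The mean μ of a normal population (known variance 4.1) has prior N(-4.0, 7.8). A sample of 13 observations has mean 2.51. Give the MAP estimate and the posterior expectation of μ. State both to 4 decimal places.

Posterior for μ is Normal. Precision-weighted mean: (1/7.8·-4.0 + 13/4.1·2.51) / (1/7.8 + 13/4.1) = 2.2570.
A Normal posterior is symmetric, so mode = mean.

μ_MAP = 2.2570, E[μ|data] = 2.2570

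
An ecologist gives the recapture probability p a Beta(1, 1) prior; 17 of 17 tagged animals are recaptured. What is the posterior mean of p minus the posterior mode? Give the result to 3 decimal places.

Posterior: Beta(1+17, 1+0) = Beta(18, 1).
Since β = 1 ≤ 1 and α > 1, the Beta density is monotone increasing on [0,1]; the mode is at 1.
Mean = 18/(18+1) = 0.947.
Difference = 0.947 − 1.000 = -0.053.

-0.053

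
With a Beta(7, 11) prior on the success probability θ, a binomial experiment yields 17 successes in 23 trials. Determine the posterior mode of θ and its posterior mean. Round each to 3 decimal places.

Posterior: Beta(7+17, 11+6) = Beta(24, 17).
Mode = (24−1)/(24+17−2) = 23/39 = 0.590.
Mean = 24/(24+17) = 24/41 = 0.585.

MAP = 0.590, posterior mean = 0.585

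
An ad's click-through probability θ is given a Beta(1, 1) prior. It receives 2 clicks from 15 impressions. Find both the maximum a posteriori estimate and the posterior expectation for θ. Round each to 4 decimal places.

MAP: 0.1333. Posterior mean: 0.1765.

Posterior: Beta(1+2, 1+13) = Beta(3, 14).
Mode = (3−1)/(3+14−2) = 2/15 = 0.1333.
With a flat prior the MAP equals the MLE, 2/15.
Mean = 3/(3+14) = 3/17 = 0.1765.
Right-skewed posterior ⇒ mode < mean.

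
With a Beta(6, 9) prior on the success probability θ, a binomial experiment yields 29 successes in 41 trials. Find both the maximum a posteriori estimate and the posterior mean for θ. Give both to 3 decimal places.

MAP = 0.630, posterior mean = 0.625

Posterior: Beta(6+29, 9+12) = Beta(35, 21).
Mode = (35−1)/(35+21−2) = 34/54 = 0.630.
Mean = 35/(35+21) = 35/56 = 0.625.
The posterior is left-skewed, so the mode exceeds the mean.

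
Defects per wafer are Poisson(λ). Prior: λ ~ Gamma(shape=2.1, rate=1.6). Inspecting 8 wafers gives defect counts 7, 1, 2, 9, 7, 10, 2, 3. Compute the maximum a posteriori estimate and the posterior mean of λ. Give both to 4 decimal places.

λ_MAP = 4.3854, E[λ|data] = 4.4896

Σ counts = 41. Posterior: Gamma(shape = 2.1+41 = 43.1, rate = 1.6+8 = 9.6).
Mode = (α−1)/β = 42.1/9.6 = 4.3854.
Mean = α/β = 43.1/9.6 = 4.4896.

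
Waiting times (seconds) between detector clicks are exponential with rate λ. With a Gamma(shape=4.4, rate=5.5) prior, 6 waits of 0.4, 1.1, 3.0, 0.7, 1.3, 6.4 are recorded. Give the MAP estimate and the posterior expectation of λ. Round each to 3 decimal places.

Σ times = 12.9. Posterior: Gamma(shape = 4.4+6 = 10.4, rate = 5.5+12.9 = 18.4).
Mode = (α−1)/β = 9.4/18.4 = 0.511.
Mean = α/β = 10.4/18.4 = 0.565.
Mean > mode: the posterior has a right tail.

MAP = 0.511; posterior mean = 0.565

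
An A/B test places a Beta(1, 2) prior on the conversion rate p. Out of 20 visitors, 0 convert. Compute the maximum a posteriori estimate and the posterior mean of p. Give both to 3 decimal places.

Posterior: Beta(1+0, 2+20) = Beta(1, 22).
Since α = 1 ≤ 1 and β > 1, the Beta density is monotone decreasing on [0,1]; the mode is at 0.
Mean = 1/(1+22) = 0.043.

MAP: 0.000. Posterior mean: 0.043.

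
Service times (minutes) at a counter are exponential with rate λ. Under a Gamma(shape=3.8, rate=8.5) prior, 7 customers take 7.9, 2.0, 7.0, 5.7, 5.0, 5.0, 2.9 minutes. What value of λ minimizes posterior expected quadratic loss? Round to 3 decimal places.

0.245

Σ times = 35.5. Posterior: Gamma(shape = 3.8+7 = 10.8, rate = 8.5+35.5 = 44.0).
Mode = (α−1)/β = 9.8/44.0 = 0.223.
Mean = α/β = 10.8/44.0 = 0.245.
Quadratic loss ⇒ the optimal estimator is the posterior mean.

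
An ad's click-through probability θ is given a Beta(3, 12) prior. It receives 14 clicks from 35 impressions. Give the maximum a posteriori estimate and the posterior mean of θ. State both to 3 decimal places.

Posterior: Beta(3+14, 12+21) = Beta(17, 33).
Mode = (17−1)/(17+33−2) = 16/48 = 0.333.
Mean = 17/(17+33) = 17/50 = 0.340.
The posterior is right-skewed, so the mean exceeds the mode.

maximum a posteriori estimate = 0.333, posterior mean = 0.340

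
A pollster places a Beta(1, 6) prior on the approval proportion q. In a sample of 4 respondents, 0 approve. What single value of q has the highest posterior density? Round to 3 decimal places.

0.000

Posterior: Beta(1+0, 6+4) = Beta(1, 10).
Since α = 1 ≤ 1 and β > 1, the Beta density is monotone decreasing on [0,1]; the mode is at 0.
Mean = 1/(1+10) = 0.091.
This is the posterior mode — the MAP estimate.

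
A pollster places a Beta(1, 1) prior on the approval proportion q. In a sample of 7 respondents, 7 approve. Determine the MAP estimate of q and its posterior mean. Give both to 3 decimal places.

MAP estimate = 1.000, posterior mean = 0.889

Posterior: Beta(1+7, 1+0) = Beta(8, 1).
Since β = 1 ≤ 1 and α > 1, the Beta density is monotone increasing on [0,1]; the mode is at 1.
Mean = 8/(8+1) = 0.889.
Mode > mean: the posterior has a left tail.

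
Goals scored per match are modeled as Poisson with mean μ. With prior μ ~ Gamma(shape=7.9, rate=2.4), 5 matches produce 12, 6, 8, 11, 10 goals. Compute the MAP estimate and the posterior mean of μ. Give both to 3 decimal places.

μ_MAP = 7.284, E[μ|data] = 7.419

Σ counts = 47. Posterior: Gamma(shape = 7.9+47 = 54.9, rate = 2.4+5 = 7.4).
Mode = (α−1)/β = 53.9/7.4 = 7.284.
Mean = α/β = 54.9/7.4 = 7.419.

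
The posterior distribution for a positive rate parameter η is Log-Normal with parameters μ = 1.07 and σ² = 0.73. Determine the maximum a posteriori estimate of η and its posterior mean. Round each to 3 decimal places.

η_MAP = 1.405, E[η|data] = 4.200

Mode = exp(μ − σ²) = exp(0.34) = 1.405.
Mean = exp(μ + σ²/2) = exp(1.435) = 4.200.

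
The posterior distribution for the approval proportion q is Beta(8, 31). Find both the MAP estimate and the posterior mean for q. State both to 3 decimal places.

MAP estimate = 0.189, posterior mean = 0.205

Mode = (8−1)/(8+31−2) = 7/37 = 0.189.
Mean = 8/(8+31) = 8/39 = 0.205.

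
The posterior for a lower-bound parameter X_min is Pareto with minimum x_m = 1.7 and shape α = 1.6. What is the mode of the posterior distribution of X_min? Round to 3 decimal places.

1.700

The Pareto density is strictly decreasing on [x_m, ∞), so the mode is x_m = 1.700.
Mean = α·x_m/(α−1) = 1.6·1.7/0.6 = 4.533.
This is the posterior mode — the MAP estimate.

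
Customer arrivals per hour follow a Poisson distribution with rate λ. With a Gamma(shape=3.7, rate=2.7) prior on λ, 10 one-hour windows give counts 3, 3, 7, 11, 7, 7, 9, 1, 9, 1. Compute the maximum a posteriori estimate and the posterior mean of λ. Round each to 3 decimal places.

Σ counts = 58. Posterior: Gamma(shape = 3.7+58 = 61.7, rate = 2.7+10 = 12.7).
Mode = (α−1)/β = 60.7/12.7 = 4.780.
Mean = α/β = 61.7/12.7 = 4.858.
The posterior is right-skewed, so the mean exceeds the mode.

λ_MAP = 4.780, E[λ|data] = 4.858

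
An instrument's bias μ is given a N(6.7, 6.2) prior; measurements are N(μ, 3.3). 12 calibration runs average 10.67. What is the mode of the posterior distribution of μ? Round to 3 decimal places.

Posterior for μ is Normal. Precision-weighted mean: (1/6.2·6.7 + 12/3.3·10.67) / (1/6.2 + 12/3.3) = 10.501.
A Normal posterior is symmetric, so mode = mean.
This is the posterior mode — the MAP estimate.

10.501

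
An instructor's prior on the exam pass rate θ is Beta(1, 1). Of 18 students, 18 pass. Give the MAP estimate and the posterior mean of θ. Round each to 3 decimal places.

MAP = 1.000, posterior mean = 0.950

Posterior: Beta(1+18, 1+0) = Beta(19, 1).
Since β = 1 ≤ 1 and α > 1, the Beta density is monotone increasing on [0,1]; the mode is at 1.
Mean = 19/(19+1) = 0.950.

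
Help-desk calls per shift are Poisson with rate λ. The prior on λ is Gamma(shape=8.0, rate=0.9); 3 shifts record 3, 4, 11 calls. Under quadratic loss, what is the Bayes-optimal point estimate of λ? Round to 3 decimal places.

6.667

Σ counts = 18. Posterior: Gamma(shape = 8.0+18 = 26.0, rate = 0.9+3 = 3.9).
Mode = (α−1)/β = 25.0/3.9 = 6.410.
Mean = α/β = 26.0/3.9 = 6.667.
Quadratic loss ⇒ the optimal estimator is the posterior mean.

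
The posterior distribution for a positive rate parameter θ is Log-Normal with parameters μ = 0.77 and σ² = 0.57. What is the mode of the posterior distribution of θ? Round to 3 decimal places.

1.221

Mode = exp(μ − σ²) = exp(0.20) = 1.221.
Mean = exp(μ + σ²/2) = exp(1.055) = 2.872.
This is the posterior mode — the MAP estimate.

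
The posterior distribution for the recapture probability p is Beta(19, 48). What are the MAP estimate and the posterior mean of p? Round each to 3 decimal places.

MAP = 0.277; posterior mean = 0.284

Mode = (19−1)/(19+48−2) = 18/65 = 0.277.
Mean = 19/(19+48) = 19/67 = 0.284.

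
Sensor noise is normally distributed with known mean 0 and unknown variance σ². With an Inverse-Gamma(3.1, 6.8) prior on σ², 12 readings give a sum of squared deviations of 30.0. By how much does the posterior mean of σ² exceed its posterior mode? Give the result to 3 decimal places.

Posterior: Inverse-Gamma(shape = 3.1+12/2 = 9.1, scale = 6.8+30.0/2 = 21.8).
Mode = β/(α+1) = 21.8/10.1 = 2.158.
Mean = β/(α−1) = 21.8/8.1 = 2.691.
Difference = 2.691 − 2.158 = 0.533.

0.533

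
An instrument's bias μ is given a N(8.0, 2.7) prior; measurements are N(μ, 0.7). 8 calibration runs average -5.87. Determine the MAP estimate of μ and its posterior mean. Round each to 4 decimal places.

Posterior for μ is Normal. Precision-weighted mean: (1/2.7·8.0 + 8/0.7·-5.87) / (1/2.7 + 8/0.7) = -5.4346.
A Normal posterior is symmetric, so mode = mean.

μ_MAP = -5.4346, E[μ|data] = -5.4346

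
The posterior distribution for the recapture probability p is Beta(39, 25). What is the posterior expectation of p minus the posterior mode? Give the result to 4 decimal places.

Mode = (39−1)/(39+25−2) = 38/62 = 0.6129.
Mean = 39/(39+25) = 39/64 = 0.6094.
Difference = 0.6094 − 0.6129 = -0.0035.
The posterior is left-skewed, so the mode exceeds the mean.

-0.0035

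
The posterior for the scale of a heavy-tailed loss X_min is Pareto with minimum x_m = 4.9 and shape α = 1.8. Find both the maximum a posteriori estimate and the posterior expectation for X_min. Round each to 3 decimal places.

The Pareto density is strictly decreasing on [x_m, ∞), so the mode is x_m = 4.900.
Mean = α·x_m/(α−1) = 1.8·4.9/0.8 = 11.025.
The mean is pulled above the mode by the posterior's right skew.

MAP = 4.900, posterior mean = 11.025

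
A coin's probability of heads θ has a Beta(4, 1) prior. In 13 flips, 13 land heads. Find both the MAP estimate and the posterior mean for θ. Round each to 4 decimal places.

Posterior: Beta(4+13, 1+0) = Beta(17, 1).
Since β = 1 ≤ 1 and α > 1, the Beta density is monotone increasing on [0,1]; the mode is at 1.
Mean = 17/(17+1) = 0.9444.

MAP = 1.0000, posterior mean = 0.9444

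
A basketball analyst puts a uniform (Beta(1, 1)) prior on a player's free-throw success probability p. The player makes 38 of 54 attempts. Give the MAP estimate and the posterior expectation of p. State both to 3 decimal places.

Posterior: Beta(1+38, 1+16) = Beta(39, 17).
Mode = (39−1)/(39+17−2) = 38/54 = 0.704.
With a flat prior the MAP equals the MLE, 38/54.
Mean = 39/(39+17) = 39/56 = 0.696.

MAP = 0.704; posterior mean = 0.696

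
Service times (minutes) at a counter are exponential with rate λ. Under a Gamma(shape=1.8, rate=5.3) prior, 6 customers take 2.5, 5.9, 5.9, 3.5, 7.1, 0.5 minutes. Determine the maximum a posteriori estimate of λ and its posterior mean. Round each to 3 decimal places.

Σ times = 25.4. Posterior: Gamma(shape = 1.8+6 = 7.8, rate = 5.3+25.4 = 30.7).
Mode = (α−1)/β = 6.8/30.7 = 0.221.
Mean = α/β = 7.8/30.7 = 0.254.
The mean is pulled above the mode by the posterior's right skew.

MAP = 0.221; posterior mean = 0.254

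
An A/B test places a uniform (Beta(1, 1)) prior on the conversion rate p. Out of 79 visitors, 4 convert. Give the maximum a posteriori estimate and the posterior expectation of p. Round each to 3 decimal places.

p_MAP = 0.051, E[p|data] = 0.062

Posterior: Beta(1+4, 1+75) = Beta(5, 76).
Mode = (5−1)/(5+76−2) = 4/79 = 0.051.
With a flat prior the MAP equals the MLE, 4/79.
Mean = 5/(5+76) = 5/81 = 0.062.
Right-skewed posterior ⇒ mode < mean.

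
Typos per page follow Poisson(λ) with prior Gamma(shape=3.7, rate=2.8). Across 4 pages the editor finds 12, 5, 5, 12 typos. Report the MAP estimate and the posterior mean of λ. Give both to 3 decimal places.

MAP estimate = 5.397, posterior mean = 5.544

Σ counts = 34. Posterior: Gamma(shape = 3.7+34 = 37.7, rate = 2.8+4 = 6.8).
Mode = (α−1)/β = 36.7/6.8 = 5.397.
Mean = α/β = 37.7/6.8 = 5.544.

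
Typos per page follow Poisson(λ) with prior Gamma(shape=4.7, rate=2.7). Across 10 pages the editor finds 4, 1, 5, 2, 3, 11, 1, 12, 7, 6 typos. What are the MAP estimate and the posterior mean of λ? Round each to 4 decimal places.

Σ counts = 52. Posterior: Gamma(shape = 4.7+52 = 56.7, rate = 2.7+10 = 12.7).
Mode = (α−1)/β = 55.7/12.7 = 4.3858.
Mean = α/β = 56.7/12.7 = 4.4646.
Right-skewed posterior ⇒ mode < mean.

MAP estimate = 4.3858, posterior mean = 4.4646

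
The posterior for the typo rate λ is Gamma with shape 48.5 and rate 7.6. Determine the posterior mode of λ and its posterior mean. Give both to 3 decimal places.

MAP: 6.250. Posterior mean: 6.382.

Mode = (α−1)/β = 47.5/7.6 = 6.250.
Mean = α/β = 48.5/7.6 = 6.382.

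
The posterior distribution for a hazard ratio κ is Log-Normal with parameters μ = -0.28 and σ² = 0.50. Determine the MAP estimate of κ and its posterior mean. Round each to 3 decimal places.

MAP = 0.458, posterior mean = 0.970

Mode = exp(μ − σ²) = exp(-0.78) = 0.458.
Mean = exp(μ + σ²/2) = exp(-0.030) = 0.970.
The posterior is right-skewed, so the mean exceeds the mode.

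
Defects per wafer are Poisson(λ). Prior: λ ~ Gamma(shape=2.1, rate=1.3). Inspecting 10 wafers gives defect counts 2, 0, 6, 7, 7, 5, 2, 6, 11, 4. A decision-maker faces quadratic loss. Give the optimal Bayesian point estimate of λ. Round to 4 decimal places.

4.6106

Σ counts = 50. Posterior: Gamma(shape = 2.1+50 = 52.1, rate = 1.3+10 = 11.3).
Mode = (α−1)/β = 51.1/11.3 = 4.5221.
Mean = α/β = 52.1/11.3 = 4.6106.
Quadratic loss ⇒ the optimal estimator is the posterior mean.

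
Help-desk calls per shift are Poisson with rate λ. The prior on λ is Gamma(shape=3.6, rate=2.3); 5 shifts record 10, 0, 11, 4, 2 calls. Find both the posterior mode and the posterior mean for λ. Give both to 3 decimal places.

Σ counts = 27. Posterior: Gamma(shape = 3.6+27 = 30.6, rate = 2.3+5 = 7.3).
Mode = (α−1)/β = 29.6/7.3 = 4.055.
Mean = α/β = 30.6/7.3 = 4.192.
The posterior is right-skewed, so the mean exceeds the mode.

MAP: 4.055. Posterior mean: 4.192.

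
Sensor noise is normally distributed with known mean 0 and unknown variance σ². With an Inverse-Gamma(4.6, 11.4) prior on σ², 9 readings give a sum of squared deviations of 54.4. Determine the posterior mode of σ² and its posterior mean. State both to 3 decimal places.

MAP = 3.822; posterior mean = 4.765

Posterior: Inverse-Gamma(shape = 4.6+9/2 = 9.1, scale = 11.4+54.4/2 = 38.6).
Mode = β/(α+1) = 38.6/10.1 = 3.822.
Mean = β/(α−1) = 38.6/8.1 = 4.765.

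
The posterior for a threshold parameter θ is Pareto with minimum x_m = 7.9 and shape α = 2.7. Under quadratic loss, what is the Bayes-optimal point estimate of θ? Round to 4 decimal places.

12.5471

The Pareto density is strictly decreasing on [x_m, ∞), so the mode is x_m = 7.9000.
Mean = α·x_m/(α−1) = 2.7·7.9/1.7 = 12.5471.
Quadratic loss ⇒ the optimal estimator is the posterior mean.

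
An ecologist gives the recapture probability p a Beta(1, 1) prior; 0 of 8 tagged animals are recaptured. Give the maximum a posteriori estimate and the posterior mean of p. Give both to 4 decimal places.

Posterior: Beta(1+0, 1+8) = Beta(1, 9).
Since α = 1 ≤ 1 and β > 1, the Beta density is monotone decreasing on [0,1]; the mode is at 0.
Mean = 1/(1+9) = 0.1000.
Mean > mode: the posterior has a right tail.

maximum a posteriori estimate = 0.0000, posterior mean = 0.1000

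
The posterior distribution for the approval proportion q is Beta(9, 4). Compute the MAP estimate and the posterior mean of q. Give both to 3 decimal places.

Mode = (9−1)/(9+4−2) = 8/11 = 0.727.
Mean = 9/(9+4) = 9/13 = 0.692.

q_MAP = 0.727, E[q|data] = 0.692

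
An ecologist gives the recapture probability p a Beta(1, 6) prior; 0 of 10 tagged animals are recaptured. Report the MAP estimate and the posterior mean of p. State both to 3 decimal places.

MAP: 0.000. Posterior mean: 0.059.

Posterior: Beta(1+0, 6+10) = Beta(1, 16).
Since α = 1 ≤ 1 and β > 1, the Beta density is monotone decreasing on [0,1]; the mode is at 0.
Mean = 1/(1+16) = 0.059.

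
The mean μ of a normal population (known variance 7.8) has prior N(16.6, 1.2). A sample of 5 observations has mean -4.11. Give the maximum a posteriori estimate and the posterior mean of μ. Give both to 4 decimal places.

Posterior for μ is Normal. Precision-weighted mean: (1/1.2·16.6 + 5/7.8·-4.11) / (1/1.2 + 5/7.8) = 7.5957.
A Normal posterior is symmetric, so mode = mean.

μ_MAP = 7.5957, E[μ|data] = 7.5957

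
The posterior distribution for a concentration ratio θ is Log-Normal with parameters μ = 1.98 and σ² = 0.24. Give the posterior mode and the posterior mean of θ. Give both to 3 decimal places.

posterior mode = 5.697, posterior mean = 8.166

Mode = exp(μ − σ²) = exp(1.74) = 5.697.
Mean = exp(μ + σ²/2) = exp(2.100) = 8.166.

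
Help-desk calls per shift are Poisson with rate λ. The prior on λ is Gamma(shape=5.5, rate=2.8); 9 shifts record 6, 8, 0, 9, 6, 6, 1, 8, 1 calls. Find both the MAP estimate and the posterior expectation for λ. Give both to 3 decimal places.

MAP = 4.195; posterior mean = 4.280

Σ counts = 45. Posterior: Gamma(shape = 5.5+45 = 50.5, rate = 2.8+9 = 11.8).
Mode = (α−1)/β = 49.5/11.8 = 4.195.
Mean = α/β = 50.5/11.8 = 4.280.
Right-skewed posterior ⇒ mode < mean.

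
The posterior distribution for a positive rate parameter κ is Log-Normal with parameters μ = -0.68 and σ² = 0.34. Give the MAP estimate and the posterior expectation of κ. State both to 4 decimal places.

Mode = exp(μ − σ²) = exp(-1.02) = 0.3606.
Mean = exp(μ + σ²/2) = exp(-0.510) = 0.6005.

κ_MAP = 0.3606, E[κ|data] = 0.6005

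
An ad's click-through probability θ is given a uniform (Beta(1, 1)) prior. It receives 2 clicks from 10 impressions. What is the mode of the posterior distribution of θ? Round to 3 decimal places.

Posterior: Beta(1+2, 1+8) = Beta(3, 9).
Mode = (3−1)/(3+9−2) = 2/10 = 0.200.
Mean = 3/(3+9) = 3/12 = 0.250.
This is the posterior mode — the MAP estimate.

0.200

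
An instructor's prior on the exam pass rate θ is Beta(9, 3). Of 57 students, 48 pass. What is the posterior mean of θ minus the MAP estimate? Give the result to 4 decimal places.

Posterior: Beta(9+48, 3+9) = Beta(57, 12).
Mode = (57−1)/(57+12−2) = 56/67 = 0.8358.
Mean = 57/(57+12) = 57/69 = 0.8261.
Difference = 0.8261 − 0.8358 = -0.0097.

-0.0097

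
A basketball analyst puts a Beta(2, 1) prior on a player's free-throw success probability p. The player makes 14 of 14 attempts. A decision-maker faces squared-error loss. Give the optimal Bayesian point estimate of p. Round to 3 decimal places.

0.941

Posterior: Beta(2+14, 1+0) = Beta(16, 1).
Since β = 1 ≤ 1 and α > 1, the Beta density is monotone increasing on [0,1]; the mode is at 1.
Mean = 16/(16+1) = 0.941.
Squared-error loss ⇒ the optimal estimator is the posterior mean.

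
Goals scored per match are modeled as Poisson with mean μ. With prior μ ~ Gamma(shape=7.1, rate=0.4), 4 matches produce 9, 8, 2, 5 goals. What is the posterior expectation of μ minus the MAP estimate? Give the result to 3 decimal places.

0.227

Σ counts = 24. Posterior: Gamma(shape = 7.1+24 = 31.1, rate = 0.4+4 = 4.4).
Mode = (α−1)/β = 30.1/4.4 = 6.841.
Mean = α/β = 31.1/4.4 = 7.068.
Difference = 7.068 − 6.841 = 0.227.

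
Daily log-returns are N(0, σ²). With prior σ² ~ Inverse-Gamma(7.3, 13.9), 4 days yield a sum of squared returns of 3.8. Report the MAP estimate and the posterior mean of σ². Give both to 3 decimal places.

MAP: 1.534. Posterior mean: 1.904.

Posterior: Inverse-Gamma(shape = 7.3+4/2 = 9.3, scale = 13.9+3.8/2 = 15.8).
Mode = β/(α+1) = 15.8/10.3 = 1.534.
Mean = β/(α−1) = 15.8/8.3 = 1.904.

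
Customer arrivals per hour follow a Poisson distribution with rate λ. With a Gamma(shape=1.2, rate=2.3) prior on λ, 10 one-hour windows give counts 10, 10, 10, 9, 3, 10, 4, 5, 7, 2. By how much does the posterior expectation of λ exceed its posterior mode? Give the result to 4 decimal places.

Σ counts = 70. Posterior: Gamma(shape = 1.2+70 = 71.2, rate = 2.3+10 = 12.3).
Mode = (α−1)/β = 70.2/12.3 = 5.7073.
Mean = α/β = 71.2/12.3 = 5.7886.
Difference = 5.7886 − 5.7073 = 0.0813.
The mean is pulled above the mode by the posterior's right skew.

0.0813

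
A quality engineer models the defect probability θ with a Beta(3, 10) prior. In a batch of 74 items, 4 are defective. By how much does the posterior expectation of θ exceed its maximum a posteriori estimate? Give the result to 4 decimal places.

Posterior: Beta(3+4, 10+70) = Beta(7, 80).
Mode = (7−1)/(7+80−2) = 6/85 = 0.0706.
Mean = 7/(7+80) = 7/87 = 0.0805.
Difference = 0.0805 − 0.0706 = 0.0099.
The mean is pulled above the mode by the posterior's right skew.

0.0099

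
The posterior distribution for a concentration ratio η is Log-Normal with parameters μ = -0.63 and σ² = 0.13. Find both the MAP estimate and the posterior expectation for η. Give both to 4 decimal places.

Mode = exp(μ − σ²) = exp(-0.76) = 0.4677.
Mean = exp(μ + σ²/2) = exp(-0.565) = 0.5684.
Mean > mode: the posterior has a right tail.

MAP estimate = 0.4677, posterior expectation = 0.5684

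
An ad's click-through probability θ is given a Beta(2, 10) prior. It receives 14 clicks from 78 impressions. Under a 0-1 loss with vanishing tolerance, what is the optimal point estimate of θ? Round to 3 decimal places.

0.170

Posterior: Beta(2+14, 10+64) = Beta(16, 74).
Mode = (16−1)/(16+74−2) = 15/88 = 0.170.
Mean = 16/(16+74) = 16/90 = 0.178.
This is the posterior mode — the MAP estimate.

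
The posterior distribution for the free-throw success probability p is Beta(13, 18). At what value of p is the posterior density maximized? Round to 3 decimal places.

Mode = (13−1)/(13+18−2) = 12/29 = 0.414.
Mean = 13/(13+18) = 13/31 = 0.419.
This is the posterior mode — the MAP estimate.

0.414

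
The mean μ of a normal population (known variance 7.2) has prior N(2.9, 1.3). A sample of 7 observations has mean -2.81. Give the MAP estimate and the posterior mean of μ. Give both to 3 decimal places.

Posterior for μ is Normal. Precision-weighted mean: (1/1.3·2.9 + 7/7.2·-2.81) / (1/1.3 + 7/7.2) = -0.288.
A Normal posterior is symmetric, so mode = mean.

MAP = -0.288; posterior mean = -0.288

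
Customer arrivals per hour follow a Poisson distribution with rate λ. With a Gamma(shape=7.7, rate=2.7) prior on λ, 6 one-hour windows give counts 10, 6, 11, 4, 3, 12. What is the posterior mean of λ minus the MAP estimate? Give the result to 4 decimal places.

0.1149

Σ counts = 46. Posterior: Gamma(shape = 7.7+46 = 53.7, rate = 2.7+6 = 8.7).
Mode = (α−1)/β = 52.7/8.7 = 6.0575.
Mean = α/β = 53.7/8.7 = 6.1724.
Difference = 6.1724 − 6.0575 = 0.1149.
The mean is pulled above the mode by the posterior's right skew.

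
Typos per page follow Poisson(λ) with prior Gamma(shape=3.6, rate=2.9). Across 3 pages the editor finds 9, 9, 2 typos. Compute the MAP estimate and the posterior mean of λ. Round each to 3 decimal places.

Σ counts = 20. Posterior: Gamma(shape = 3.6+20 = 23.6, rate = 2.9+3 = 5.9).
Mode = (α−1)/β = 22.6/5.9 = 3.831.
Mean = α/β = 23.6/5.9 = 4.000.

MAP = 3.831; posterior mean = 4.000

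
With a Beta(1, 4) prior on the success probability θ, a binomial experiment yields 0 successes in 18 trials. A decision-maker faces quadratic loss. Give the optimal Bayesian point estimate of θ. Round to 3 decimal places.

Posterior: Beta(1+0, 4+18) = Beta(1, 22).
Since α = 1 ≤ 1 and β > 1, the Beta density is monotone decreasing on [0,1]; the mode is at 0.
Mean = 1/(1+22) = 0.043.
Quadratic loss ⇒ the optimal estimator is the posterior mean.

0.043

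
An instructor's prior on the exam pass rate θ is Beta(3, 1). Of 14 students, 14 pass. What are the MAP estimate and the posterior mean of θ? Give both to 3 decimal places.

Posterior: Beta(3+14, 1+0) = Beta(17, 1).
Since β = 1 ≤ 1 and α > 1, the Beta density is monotone increasing on [0,1]; the mode is at 1.
Mean = 17/(17+1) = 0.944.

MAP estimate = 1.000, posterior mean = 0.944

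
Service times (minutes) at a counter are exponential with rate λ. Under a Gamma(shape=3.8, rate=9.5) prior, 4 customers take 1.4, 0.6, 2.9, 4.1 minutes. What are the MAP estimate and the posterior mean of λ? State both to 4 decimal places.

MAP = 0.3676, posterior mean = 0.4216

Σ times = 9.0. Posterior: Gamma(shape = 3.8+4 = 7.8, rate = 9.5+9.0 = 18.5).
Mode = (α−1)/β = 6.8/18.5 = 0.3676.
Mean = α/β = 7.8/18.5 = 0.4216.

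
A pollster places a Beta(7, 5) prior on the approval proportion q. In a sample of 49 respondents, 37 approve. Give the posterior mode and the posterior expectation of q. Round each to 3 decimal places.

Posterior: Beta(7+37, 5+12) = Beta(44, 17).
Mode = (44−1)/(44+17−2) = 43/59 = 0.729.
Mean = 44/(44+17) = 44/61 = 0.721.
Left-skewed posterior ⇒ mean < mode.

MAP: 0.729. Posterior mean: 0.721.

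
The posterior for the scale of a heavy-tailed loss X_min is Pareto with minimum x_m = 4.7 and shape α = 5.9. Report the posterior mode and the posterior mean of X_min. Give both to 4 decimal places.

The Pareto density is strictly decreasing on [x_m, ∞), so the mode is x_m = 4.7000.
Mean = α·x_m/(α−1) = 5.9·4.7/4.9 = 5.6592.

MAP = 4.7000; posterior mean = 5.6592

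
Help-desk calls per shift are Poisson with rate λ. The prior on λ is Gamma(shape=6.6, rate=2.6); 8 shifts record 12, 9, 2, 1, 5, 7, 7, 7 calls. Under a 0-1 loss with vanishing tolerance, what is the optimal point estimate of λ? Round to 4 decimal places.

5.2453

Σ counts = 50. Posterior: Gamma(shape = 6.6+50 = 56.6, rate = 2.6+8 = 10.6).
Mode = (α−1)/β = 55.6/10.6 = 5.2453.
Mean = α/β = 56.6/10.6 = 5.3396.
This is the posterior mode — the MAP estimate.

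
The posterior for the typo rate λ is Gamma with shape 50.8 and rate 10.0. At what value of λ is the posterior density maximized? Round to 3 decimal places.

Mode = (α−1)/β = 49.8/10.0 = 4.980.
Mean = α/β = 50.8/10.0 = 5.080.
This is the posterior mode — the MAP estimate.

4.980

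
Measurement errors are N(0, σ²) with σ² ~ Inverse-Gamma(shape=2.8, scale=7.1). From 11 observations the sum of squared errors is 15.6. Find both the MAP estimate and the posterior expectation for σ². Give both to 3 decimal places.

MAP: 1.602. Posterior mean: 2.041.

Posterior: Inverse-Gamma(shape = 2.8+11/2 = 8.3, scale = 7.1+15.6/2 = 14.9).
Mode = β/(α+1) = 14.9/9.3 = 1.602.
Mean = β/(α−1) = 14.9/7.3 = 2.041.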